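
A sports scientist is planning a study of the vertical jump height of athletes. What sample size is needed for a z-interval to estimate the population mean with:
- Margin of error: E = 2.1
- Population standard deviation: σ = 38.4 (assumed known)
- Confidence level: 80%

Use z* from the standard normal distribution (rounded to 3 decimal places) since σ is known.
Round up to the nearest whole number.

Using z* since population σ is known (z-interval formula).

For 80% confidence, z* = 1.282 (from standard normal table)

Sample size formula for z-interval: n = (z*σ/E)²

n = (1.282 × 38.4 / 2.1)²
  = (23.442286)²
  = 549.5408

Round up to the nearest whole number: n = 550

550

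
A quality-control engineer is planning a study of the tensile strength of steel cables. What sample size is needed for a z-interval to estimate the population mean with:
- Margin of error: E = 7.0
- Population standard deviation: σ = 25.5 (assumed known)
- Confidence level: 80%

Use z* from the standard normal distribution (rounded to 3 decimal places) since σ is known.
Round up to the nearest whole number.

Using z* since population σ is known (z-interval formula).

For 80% confidence, z* = 1.282 (from standard normal table)

Sample size formula for z-interval: n = (z*σ/E)²

n = (1.282 × 25.5 / 7.0)²
  = (4.670143)²
  = 21.8102

Round up to the nearest whole number: n = 22

22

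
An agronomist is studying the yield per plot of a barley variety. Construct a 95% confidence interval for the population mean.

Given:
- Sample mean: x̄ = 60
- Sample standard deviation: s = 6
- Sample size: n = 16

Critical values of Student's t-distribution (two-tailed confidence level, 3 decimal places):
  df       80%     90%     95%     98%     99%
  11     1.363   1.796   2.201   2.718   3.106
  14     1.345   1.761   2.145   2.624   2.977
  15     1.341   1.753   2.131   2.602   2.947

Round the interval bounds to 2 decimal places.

The population standard deviation σ is unknown (only the sample standard deviation s is given), so use a t-interval with df = n - 1 = 16 - 1 = 15.

For 95% confidence with df = 15, t* = 2.131 (from t-table)

Standard error: SE = s/√n = 6/√16 = 1.500000

Margin of error: E = t* × SE = 2.131 × 1.500000 = 3.1965

T-interval: x̄ ± E = 60 ± 3.1965 = (56.8035, 63.1965)

Rounded to 2 decimal places:

(56.80, 63.20)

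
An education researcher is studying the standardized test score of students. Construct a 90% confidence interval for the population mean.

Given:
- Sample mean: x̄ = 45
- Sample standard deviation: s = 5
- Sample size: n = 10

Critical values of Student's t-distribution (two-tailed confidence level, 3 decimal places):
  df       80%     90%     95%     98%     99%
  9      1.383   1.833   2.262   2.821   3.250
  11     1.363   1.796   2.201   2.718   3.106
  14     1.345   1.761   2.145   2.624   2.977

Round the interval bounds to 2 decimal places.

The population standard deviation σ is unknown (only the sample standard deviation s is given), so use a t-interval with df = n - 1 = 10 - 1 = 9.

For 90% confidence with df = 9, t* = 1.833 (from t-table)

Standard error: SE = s/√n = 5/√10 = 1.581139

Margin of error: E = t* × SE = 1.833 × 1.581139 = 2.8982

T-interval: x̄ ± E = 45 ± 2.8982 = (42.1018, 47.8982)

Rounded to 2 decimal places:

(42.10, 47.90)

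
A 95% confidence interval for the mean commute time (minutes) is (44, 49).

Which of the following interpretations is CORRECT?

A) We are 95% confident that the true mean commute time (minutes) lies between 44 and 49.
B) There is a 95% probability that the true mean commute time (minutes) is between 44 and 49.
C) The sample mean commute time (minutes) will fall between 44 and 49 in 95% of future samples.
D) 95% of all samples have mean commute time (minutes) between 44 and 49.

A confidence interval represents our confidence in the procedure, not a probability statement about the parameter.

Key concept: If we repeated this sampling process many times and computed a 95% CI each time, about 95% of those intervals would contain the true population parameter.

For this specific interval (44, 49):
- Midpoint (point estimate): 46.5
- Margin of error: 2.5

The correct interpretation is the one stating confidence that the true parameter lies in the interval — option A.

A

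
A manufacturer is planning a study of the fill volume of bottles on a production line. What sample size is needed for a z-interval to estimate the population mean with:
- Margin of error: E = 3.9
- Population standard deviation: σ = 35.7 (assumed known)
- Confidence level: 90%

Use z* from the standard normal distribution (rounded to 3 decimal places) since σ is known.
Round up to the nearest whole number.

Using z* since population σ is known (z-interval formula).

For 90% confidence, z* = 1.645 (from standard normal table)

Sample size formula for z-interval: n = (z*σ/E)²

n = (1.645 × 35.7 / 3.9)²
  = (15.058077)²
  = 226.7457

Round up to the nearest whole number: n = 227

227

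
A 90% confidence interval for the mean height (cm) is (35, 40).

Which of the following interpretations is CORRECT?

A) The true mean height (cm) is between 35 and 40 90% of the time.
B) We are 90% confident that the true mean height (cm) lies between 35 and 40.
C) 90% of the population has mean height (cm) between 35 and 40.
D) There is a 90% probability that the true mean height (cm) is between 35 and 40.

A confidence interval represents our confidence in the procedure, not a probability statement about the parameter.

Key concept: If we repeated this sampling process many times and computed a 90% CI each time, about 90% of those intervals would contain the true population parameter.

For this specific interval (35, 40):
- Midpoint (point estimate): 37.5
- Margin of error: 2.5

The correct interpretation is the one stating confidence that the true parameter lies in the interval — option B.

B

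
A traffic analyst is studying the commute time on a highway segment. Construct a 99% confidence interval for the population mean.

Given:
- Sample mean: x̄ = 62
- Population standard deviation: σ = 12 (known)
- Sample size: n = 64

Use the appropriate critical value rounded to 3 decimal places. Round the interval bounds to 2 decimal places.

The population standard deviation σ is known, so use a z-interval (standard normal critical value).

For 99% confidence, z* = 2.576 (from standard normal table)

Standard error: SE = σ/√n = 12/√64 = 1.500000

Margin of error: E = z* × SE = 2.576 × 1.500000 = 3.8640

Z-interval: x̄ ± E = 62 ± 3.8640 = (58.1360, 65.8640)

Rounded to 2 decimal places:

(58.14, 65.86)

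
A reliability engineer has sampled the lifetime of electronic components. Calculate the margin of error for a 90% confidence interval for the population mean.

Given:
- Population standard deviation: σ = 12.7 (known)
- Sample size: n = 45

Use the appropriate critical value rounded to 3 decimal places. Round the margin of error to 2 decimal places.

The population standard deviation σ is known, so use the z-interval margin of error formula.

For 90% confidence, z* = 1.645 (from standard normal table)

Margin of error formula for z-interval: E = z* × σ/√n

E = 1.645 × 12.7/√45
  = 1.645 × 1.893204
  = 3.1143

Rounded to 2 decimal places:

3.11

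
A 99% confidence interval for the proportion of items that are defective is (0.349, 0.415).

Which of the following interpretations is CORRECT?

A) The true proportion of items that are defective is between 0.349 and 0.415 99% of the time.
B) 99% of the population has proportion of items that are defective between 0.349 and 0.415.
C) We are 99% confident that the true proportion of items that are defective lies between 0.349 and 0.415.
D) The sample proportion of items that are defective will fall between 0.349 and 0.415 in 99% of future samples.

A confidence interval represents our confidence in the procedure, not a probability statement about the parameter.

Key concept: If we repeated this sampling process many times and computed a 99% CI each time, about 99% of those intervals would contain the true population parameter.

For this specific interval (0.349, 0.415):
- Midpoint (point estimate): 0.382
- Margin of error: 0.033

The correct interpretation is the one stating confidence that the true parameter lies in the interval — option C.

C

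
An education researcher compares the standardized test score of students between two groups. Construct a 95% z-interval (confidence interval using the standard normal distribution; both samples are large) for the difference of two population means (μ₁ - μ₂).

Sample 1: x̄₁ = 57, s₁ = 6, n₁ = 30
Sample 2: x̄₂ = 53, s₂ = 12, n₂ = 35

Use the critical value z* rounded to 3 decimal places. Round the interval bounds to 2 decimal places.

Both samples are large (n₁ = 30 ≥ 30, n₂ = 35 ≥ 30), so a z-interval for the difference of means applies.

Point estimate: x̄₁ - x̄₂ = 57 - 53 = 4

Standard error: SE = √(s₁²/n₁ + s₂²/n₂)
= √(6²/30 + 12²/35)
= √(1.200000 + 4.114286)
= 2.305273

For 95% confidence, z* = 1.96 (from standard normal table)
Margin of error: E = z* × SE = 1.96 × 2.305273 = 4.5183

Z-interval: (x̄₁ - x̄₂) ± E = 4 ± 4.5183 = (-0.5183, 8.5183)

Rounded to 2 decimal places:

(-0.52, 8.52)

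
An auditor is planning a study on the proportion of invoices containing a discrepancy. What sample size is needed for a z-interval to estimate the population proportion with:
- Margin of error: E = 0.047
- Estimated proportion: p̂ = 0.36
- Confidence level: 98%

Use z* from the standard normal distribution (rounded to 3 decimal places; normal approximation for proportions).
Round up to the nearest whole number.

Using z* for proportion z-interval (normal approximation).

For 98% confidence, z* = 2.326 (from standard normal table)

Sample size formula for proportion z-interval: n = z*²p̂(1-p̂)/E²

n = 2.326² × 0.36 × 0.64 / 0.047²
  = 5.410276 × 0.2304 / 0.002209
  = 564.2950

Round up to the nearest whole number: n = 565

565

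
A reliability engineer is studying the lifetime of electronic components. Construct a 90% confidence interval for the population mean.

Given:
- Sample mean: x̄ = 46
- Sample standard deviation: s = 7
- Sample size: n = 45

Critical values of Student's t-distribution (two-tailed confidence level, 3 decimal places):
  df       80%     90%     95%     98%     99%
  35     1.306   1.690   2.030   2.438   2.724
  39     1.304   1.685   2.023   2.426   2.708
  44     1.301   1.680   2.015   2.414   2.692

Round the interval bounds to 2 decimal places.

The population standard deviation σ is unknown (only the sample standard deviation s is given), so use a t-interval with df = n - 1 = 45 - 1 = 44.

For 90% confidence with df = 44, t* = 1.680 (from t-table)

Standard error: SE = s/√n = 7/√45 = 1.043498

Margin of error: E = t* × SE = 1.680 × 1.043498 = 1.7531

T-interval: x̄ ± E = 46 ± 1.7531 = (44.2469, 47.7531)

Rounded to 2 decimal places:

(44.25, 47.75)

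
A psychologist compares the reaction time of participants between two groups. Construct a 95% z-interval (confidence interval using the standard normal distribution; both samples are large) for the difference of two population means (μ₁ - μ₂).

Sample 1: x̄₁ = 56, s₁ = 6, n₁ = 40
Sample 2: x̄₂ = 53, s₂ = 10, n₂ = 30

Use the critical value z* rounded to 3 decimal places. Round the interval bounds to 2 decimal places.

Both samples are large (n₁ = 40 ≥ 30, n₂ = 30 ≥ 30), so a z-interval for the difference of means applies.

Point estimate: x̄₁ - x̄₂ = 56 - 53 = 3

Standard error: SE = √(s₁²/n₁ + s₂²/n₂)
= √(6²/40 + 10²/30)
= √(0.900000 + 3.333333)
= 2.057507

For 95% confidence, z* = 1.96 (from standard normal table)
Margin of error: E = z* × SE = 1.96 × 2.057507 = 4.0327

Z-interval: (x̄₁ - x̄₂) ± E = 3 ± 4.0327 = (-1.0327, 7.0327)

Rounded to 2 decimal places:

(-1.03, 7.03)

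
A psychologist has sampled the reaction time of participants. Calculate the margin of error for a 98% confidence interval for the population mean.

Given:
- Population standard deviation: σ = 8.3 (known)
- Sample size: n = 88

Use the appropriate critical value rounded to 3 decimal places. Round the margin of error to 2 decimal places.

The population standard deviation σ is known, so use the z-interval margin of error formula.

For 98% confidence, z* = 2.326 (from standard normal table)

Margin of error formula for z-interval: E = z* × σ/√n

E = 2.326 × 8.3/√88
  = 2.326 × 0.884783
  = 2.0580

Rounded to 2 decimal places:

2.06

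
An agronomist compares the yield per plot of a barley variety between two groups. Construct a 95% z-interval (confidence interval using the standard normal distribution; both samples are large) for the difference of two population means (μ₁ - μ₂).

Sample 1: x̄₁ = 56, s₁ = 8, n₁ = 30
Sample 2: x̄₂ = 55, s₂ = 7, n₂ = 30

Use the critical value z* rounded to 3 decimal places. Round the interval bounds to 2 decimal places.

Both samples are large (n₁ = 30 ≥ 30, n₂ = 30 ≥ 30), so a z-interval for the difference of means applies.

Point estimate: x̄₁ - x̄₂ = 56 - 55 = 1

Standard error: SE = √(s₁²/n₁ + s₂²/n₂)
= √(8²/30 + 7²/30)
= √(2.133333 + 1.633333)
= 1.940790

For 95% confidence, z* = 1.96 (from standard normal table)
Margin of error: E = z* × SE = 1.96 × 1.940790 = 3.8039

Z-interval: (x̄₁ - x̄₂) ± E = 1 ± 3.8039 = (-2.8039, 4.8039)

Rounded to 2 decimal places:

(-2.80, 4.80)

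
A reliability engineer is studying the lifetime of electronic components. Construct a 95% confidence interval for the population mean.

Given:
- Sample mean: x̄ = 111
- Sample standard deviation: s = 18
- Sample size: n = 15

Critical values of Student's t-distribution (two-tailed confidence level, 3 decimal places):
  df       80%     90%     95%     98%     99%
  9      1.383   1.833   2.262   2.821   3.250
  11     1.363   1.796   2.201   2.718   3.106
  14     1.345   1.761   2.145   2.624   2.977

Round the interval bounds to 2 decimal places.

The population standard deviation σ is unknown (only the sample standard deviation s is given), so use a t-interval with df = n - 1 = 15 - 1 = 14.

For 95% confidence with df = 14, t* = 2.145 (from t-table)

Standard error: SE = s/√n = 18/√15 = 4.647580

Margin of error: E = t* × SE = 2.145 × 4.647580 = 9.9691

T-interval: x̄ ± E = 111 ± 9.9691 = (101.0309, 120.9691)

Rounded to 2 decimal places:

(101.03, 120.97)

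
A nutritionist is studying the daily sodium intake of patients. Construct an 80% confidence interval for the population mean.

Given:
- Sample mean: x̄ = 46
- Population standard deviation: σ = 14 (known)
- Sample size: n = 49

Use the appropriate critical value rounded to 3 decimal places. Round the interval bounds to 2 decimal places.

The population standard deviation σ is known, so use a z-interval (standard normal critical value).

For 80% confidence, z* = 1.282 (from standard normal table)

Standard error: SE = σ/√n = 14/√49 = 2.000000

Margin of error: E = z* × SE = 1.282 × 2.000000 = 2.5640

Z-interval: x̄ ± E = 46 ± 2.5640 = (43.4360, 48.5640)

Rounded to 2 decimal places:

(43.44, 48.56)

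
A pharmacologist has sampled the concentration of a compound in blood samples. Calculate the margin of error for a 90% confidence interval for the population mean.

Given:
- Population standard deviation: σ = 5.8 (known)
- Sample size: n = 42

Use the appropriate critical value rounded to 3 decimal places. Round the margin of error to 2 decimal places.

The population standard deviation σ is known, so use the z-interval margin of error formula.

For 90% confidence, z* = 1.645 (from standard normal table)

Margin of error formula for z-interval: E = z* × σ/√n

E = 1.645 × 5.8/√42
  = 1.645 × 0.894959
  = 1.4722

Rounded to 2 decimal places:

1.47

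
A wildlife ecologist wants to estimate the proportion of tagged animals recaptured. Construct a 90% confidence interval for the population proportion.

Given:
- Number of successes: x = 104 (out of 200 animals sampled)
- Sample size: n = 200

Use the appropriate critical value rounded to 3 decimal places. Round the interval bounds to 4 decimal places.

Sample proportion: p̂ = 104/200 = 0.520000

Check conditions for normal approximation:
  np̂ = 104 ≥ 10 ✓
  n(1-p̂) = 96 ≥ 10 ✓

The sample is large enough, so use a z-interval (normal approximation) for the proportion.

For 90% confidence, z* = 1.645 (from standard normal table)

Standard error: SE = √(p̂(1-p̂)/n) = √(0.520000×0.480000/200) = 0.03532704

Margin of error: E = z* × SE = 1.645 × 0.03532704 = 0.058113

Z-interval: p̂ ± E = 0.520000 ± 0.058113 = (0.461887, 0.578113)

Rounded to 4 decimal places:

(0.4619, 0.5781)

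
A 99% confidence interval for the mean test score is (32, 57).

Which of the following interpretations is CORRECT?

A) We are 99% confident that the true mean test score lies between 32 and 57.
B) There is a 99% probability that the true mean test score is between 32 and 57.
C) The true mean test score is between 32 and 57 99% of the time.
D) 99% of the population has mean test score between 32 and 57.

A confidence interval represents our confidence in the procedure, not a probability statement about the parameter.

Key concept: If we repeated this sampling process many times and computed a 99% CI each time, about 99% of those intervals would contain the true population parameter.

For this specific interval (32, 57):
- Midpoint (point estimate): 44.5
- Margin of error: 12.5

The correct interpretation is the one stating confidence that the true parameter lies in the interval — option A.

A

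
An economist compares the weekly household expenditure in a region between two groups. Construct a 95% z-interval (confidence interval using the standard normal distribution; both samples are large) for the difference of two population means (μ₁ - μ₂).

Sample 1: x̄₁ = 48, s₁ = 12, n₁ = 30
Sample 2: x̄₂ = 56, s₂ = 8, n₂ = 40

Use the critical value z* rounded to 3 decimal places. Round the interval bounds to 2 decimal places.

Both samples are large (n₁ = 30 ≥ 30, n₂ = 40 ≥ 30), so a z-interval for the difference of means applies.

Point estimate: x̄₁ - x̄₂ = 48 - 56 = -8

Standard error: SE = √(s₁²/n₁ + s₂²/n₂)
= √(12²/30 + 8²/40)
= √(4.800000 + 1.600000)
= 2.529822

For 95% confidence, z* = 1.96 (from standard normal table)
Margin of error: E = z* × SE = 1.96 × 2.529822 = 4.9585

Z-interval: (x̄₁ - x̄₂) ± E = -8 ± 4.9585 = (-12.9585, -3.0415)

Rounded to 2 decimal places:

(-12.96, -3.04)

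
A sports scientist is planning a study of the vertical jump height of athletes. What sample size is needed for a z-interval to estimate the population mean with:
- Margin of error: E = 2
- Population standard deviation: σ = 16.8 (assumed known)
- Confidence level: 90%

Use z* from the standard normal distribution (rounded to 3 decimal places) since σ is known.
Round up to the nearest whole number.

Using z* since population σ is known (z-interval formula).

For 90% confidence, z* = 1.645 (from standard normal table)

Sample size formula for z-interval: n = (z*σ/E)²

n = (1.645 × 16.8 / 2)²
  = (13.818000)²
  = 190.9371

Round up to the nearest whole number: n = 191

191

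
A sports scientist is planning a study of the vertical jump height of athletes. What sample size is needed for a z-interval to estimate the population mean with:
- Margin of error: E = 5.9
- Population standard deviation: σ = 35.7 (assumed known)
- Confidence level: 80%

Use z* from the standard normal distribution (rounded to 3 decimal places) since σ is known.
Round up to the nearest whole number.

Using z* since population σ is known (z-interval formula).

For 80% confidence, z* = 1.282 (from standard normal table)

Sample size formula for z-interval: n = (z*σ/E)²

n = (1.282 × 35.7 / 5.9)²
  = (7.757186)²
  = 60.1739

Round up to the nearest whole number: n = 61

61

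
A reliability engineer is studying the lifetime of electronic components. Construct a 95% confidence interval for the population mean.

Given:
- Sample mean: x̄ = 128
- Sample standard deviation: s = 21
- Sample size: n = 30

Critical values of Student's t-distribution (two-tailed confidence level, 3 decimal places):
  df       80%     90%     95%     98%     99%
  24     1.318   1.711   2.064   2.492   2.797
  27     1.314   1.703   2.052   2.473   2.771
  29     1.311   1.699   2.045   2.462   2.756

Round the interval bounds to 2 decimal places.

The population standard deviation σ is unknown (only the sample standard deviation s is given), so use a t-interval with df = n - 1 = 30 - 1 = 29.

For 95% confidence with df = 29, t* = 2.045 (from t-table)

Standard error: SE = s/√n = 21/√30 = 3.834058

Margin of error: E = t* × SE = 2.045 × 3.834058 = 7.8406

T-interval: x̄ ± E = 128 ± 7.8406 = (120.1594, 135.8406)

Rounded to 2 decimal places:

(120.16, 135.84)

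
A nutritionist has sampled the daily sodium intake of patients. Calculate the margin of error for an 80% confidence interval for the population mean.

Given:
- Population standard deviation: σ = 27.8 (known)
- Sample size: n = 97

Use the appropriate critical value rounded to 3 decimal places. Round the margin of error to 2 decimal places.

The population standard deviation σ is known, so use the z-interval margin of error formula.

For 80% confidence, z* = 1.282 (from standard normal table)

Margin of error formula for z-interval: E = z* × σ/√n

E = 1.282 × 27.8/√97
  = 1.282 × 2.822662
  = 3.6187

Rounded to 2 decimal places:

3.62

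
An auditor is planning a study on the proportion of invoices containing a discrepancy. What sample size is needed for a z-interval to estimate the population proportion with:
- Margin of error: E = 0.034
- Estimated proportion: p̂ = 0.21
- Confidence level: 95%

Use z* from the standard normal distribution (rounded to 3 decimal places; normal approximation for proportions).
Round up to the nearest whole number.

Using z* for proportion z-interval (normal approximation).

For 95% confidence, z* = 1.96 (from standard normal table)

Sample size formula for proportion z-interval: n = z*²p̂(1-p̂)/E²

n = 1.96² × 0.21 × 0.79 / 0.034²
  = 3.8416 × 0.1659 / 0.001156
  = 551.3161

Round up to the nearest whole number: n = 552

552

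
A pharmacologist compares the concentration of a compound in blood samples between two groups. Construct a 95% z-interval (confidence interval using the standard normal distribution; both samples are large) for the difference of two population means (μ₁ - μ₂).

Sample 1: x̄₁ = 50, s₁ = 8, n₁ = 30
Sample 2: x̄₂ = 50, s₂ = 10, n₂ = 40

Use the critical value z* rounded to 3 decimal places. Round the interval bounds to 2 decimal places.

Both samples are large (n₁ = 30 ≥ 30, n₂ = 40 ≥ 30), so a z-interval for the difference of means applies.

Point estimate: x̄₁ - x̄₂ = 50 - 50 = 0

Standard error: SE = √(s₁²/n₁ + s₂²/n₂)
= √(8²/30 + 10²/40)
= √(2.133333 + 2.500000)
= 2.152518

For 95% confidence, z* = 1.96 (from standard normal table)
Margin of error: E = z* × SE = 1.96 × 2.152518 = 4.2189

Z-interval: (x̄₁ - x̄₂) ± E = 0 ± 4.2189 = (-4.2189, 4.2189)

Rounded to 2 decimal places:

(-4.22, 4.22)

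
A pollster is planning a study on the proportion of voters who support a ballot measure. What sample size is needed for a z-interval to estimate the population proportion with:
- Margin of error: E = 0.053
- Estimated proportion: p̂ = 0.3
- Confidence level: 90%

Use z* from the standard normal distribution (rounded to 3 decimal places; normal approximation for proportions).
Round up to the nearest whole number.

Using z* for proportion z-interval (normal approximation).

For 90% confidence, z* = 1.645 (from standard normal table)

Sample size formula for proportion z-interval: n = z*²p̂(1-p̂)/E²

n = 1.645² × 0.3 × 0.7 / 0.053²
  = 2.706025 × 0.21 / 0.002809
  = 202.3016

Round up to the nearest whole number: n = 203

203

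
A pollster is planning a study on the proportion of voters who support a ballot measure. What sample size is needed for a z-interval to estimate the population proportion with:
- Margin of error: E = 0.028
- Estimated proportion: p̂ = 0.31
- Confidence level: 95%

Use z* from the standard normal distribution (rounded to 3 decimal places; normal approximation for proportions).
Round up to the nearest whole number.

Using z* for proportion z-interval (normal approximation).

For 95% confidence, z* = 1.96 (from standard normal table)

Sample size formula for proportion z-interval: n = z*²p̂(1-p̂)/E²

n = 1.96² × 0.31 × 0.69 / 0.028²
  = 3.8416 × 0.2139 / 0.000784
  = 1048.1100

Round up to the nearest whole number: n = 1049

1049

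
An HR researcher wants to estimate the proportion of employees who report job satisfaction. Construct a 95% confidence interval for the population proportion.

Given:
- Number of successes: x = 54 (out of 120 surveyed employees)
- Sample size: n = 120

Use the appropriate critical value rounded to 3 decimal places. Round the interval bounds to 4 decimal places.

Sample proportion: p̂ = 54/120 = 0.450000

Check conditions for normal approximation:
  np̂ = 54 ≥ 10 ✓
  n(1-p̂) = 66 ≥ 10 ✓

The sample is large enough, so use a z-interval (normal approximation) for the proportion.

For 95% confidence, z* = 1.96 (from standard normal table)

Standard error: SE = √(p̂(1-p̂)/n) = √(0.450000×0.550000/120) = 0.04541476

Margin of error: E = z* × SE = 1.96 × 0.04541476 = 0.089013

Z-interval: p̂ ± E = 0.450000 ± 0.089013 = (0.360987, 0.539013)

Rounded to 4 decimal places:

(0.3610, 0.5390)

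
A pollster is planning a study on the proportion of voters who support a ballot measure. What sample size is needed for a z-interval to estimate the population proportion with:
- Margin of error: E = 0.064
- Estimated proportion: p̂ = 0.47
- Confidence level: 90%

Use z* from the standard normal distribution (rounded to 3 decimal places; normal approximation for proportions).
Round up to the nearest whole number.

Using z* for proportion z-interval (normal approximation).

For 90% confidence, z* = 1.645 (from standard normal table)

Sample size formula for proportion z-interval: n = z*²p̂(1-p̂)/E²

n = 1.645² × 0.47 × 0.53 / 0.064²
  = 2.706025 × 0.2491 / 0.004096
  = 164.5681

Round up to the nearest whole number: n = 165

165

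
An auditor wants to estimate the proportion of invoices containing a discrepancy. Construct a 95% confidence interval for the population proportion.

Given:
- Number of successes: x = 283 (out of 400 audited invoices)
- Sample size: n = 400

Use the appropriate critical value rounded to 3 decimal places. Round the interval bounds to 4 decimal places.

Sample proportion: p̂ = 283/400 = 0.707500

Check conditions for normal approximation:
  np̂ = 283 ≥ 10 ✓
  n(1-p̂) = 117 ≥ 10 ✓

The sample is large enough, so use a z-interval (normal approximation) for the proportion.

For 95% confidence, z* = 1.96 (from standard normal table)

Standard error: SE = √(p̂(1-p̂)/n) = √(0.707500×0.292500/400) = 0.02274554

Margin of error: E = z* × SE = 1.96 × 0.02274554 = 0.044581

Z-interval: p̂ ± E = 0.707500 ± 0.044581 = (0.662919, 0.752081)

Rounded to 4 decimal places:

(0.6629, 0.7521)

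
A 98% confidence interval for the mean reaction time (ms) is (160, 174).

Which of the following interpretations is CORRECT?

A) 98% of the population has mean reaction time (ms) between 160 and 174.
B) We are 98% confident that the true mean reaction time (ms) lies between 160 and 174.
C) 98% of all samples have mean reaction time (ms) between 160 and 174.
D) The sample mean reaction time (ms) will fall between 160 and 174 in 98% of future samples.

A confidence interval represents our confidence in the procedure, not a probability statement about the parameter.

Key concept: If we repeated this sampling process many times and computed a 98% CI each time, about 98% of those intervals would contain the true population parameter.

For this specific interval (160, 174):
- Midpoint (point estimate): 167
- Margin of error: 7

The correct interpretation is the one stating confidence that the true parameter lies in the interval — option B.

B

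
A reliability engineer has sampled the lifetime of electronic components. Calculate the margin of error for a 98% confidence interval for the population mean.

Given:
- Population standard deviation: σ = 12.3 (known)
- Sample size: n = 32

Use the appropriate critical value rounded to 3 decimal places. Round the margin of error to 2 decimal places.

The population standard deviation σ is known, so use the z-interval margin of error formula.

For 98% confidence, z* = 2.326 (from standard normal table)

Margin of error formula for z-interval: E = z* × σ/√n

E = 2.326 × 12.3/√32
  = 2.326 × 2.174353
  = 5.0575

Rounded to 2 decimal places:

5.06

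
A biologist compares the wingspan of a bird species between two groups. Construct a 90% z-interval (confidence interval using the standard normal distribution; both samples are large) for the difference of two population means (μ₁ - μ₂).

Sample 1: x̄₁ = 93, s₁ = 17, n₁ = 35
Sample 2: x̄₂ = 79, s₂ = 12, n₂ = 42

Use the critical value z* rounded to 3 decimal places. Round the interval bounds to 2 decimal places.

Both samples are large (n₁ = 35 ≥ 30, n₂ = 42 ≥ 30), so a z-interval for the difference of means applies.

Point estimate: x̄₁ - x̄₂ = 93 - 79 = 14

Standard error: SE = √(s₁²/n₁ + s₂²/n₂)
= √(17²/35 + 12²/42)
= √(8.257143 + 3.428571)
= 3.418437

For 90% confidence, z* = 1.645 (from standard normal table)
Margin of error: E = z* × SE = 1.645 × 3.418437 = 5.6233

Z-interval: (x̄₁ - x̄₂) ± E = 14 ± 5.6233 = (8.3767, 19.6233)

Rounded to 2 decimal places:

(8.38, 19.62)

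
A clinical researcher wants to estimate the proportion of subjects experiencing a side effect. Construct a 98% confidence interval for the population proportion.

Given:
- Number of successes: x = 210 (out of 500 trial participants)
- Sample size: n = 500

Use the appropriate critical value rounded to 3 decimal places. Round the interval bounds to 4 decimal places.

Sample proportion: p̂ = 210/500 = 0.420000

Check conditions for normal approximation:
  np̂ = 210 ≥ 10 ✓
  n(1-p̂) = 290 ≥ 10 ✓

The sample is large enough, so use a z-interval (normal approximation) for the proportion.

For 98% confidence, z* = 2.326 (from standard normal table)

Standard error: SE = √(p̂(1-p̂)/n) = √(0.420000×0.580000/500) = 0.02207261

Margin of error: E = z* × SE = 2.326 × 0.02207261 = 0.051341

Z-interval: p̂ ± E = 0.420000 ± 0.051341 = (0.368659, 0.471341)

Rounded to 4 decimal places:

(0.3687, 0.4713)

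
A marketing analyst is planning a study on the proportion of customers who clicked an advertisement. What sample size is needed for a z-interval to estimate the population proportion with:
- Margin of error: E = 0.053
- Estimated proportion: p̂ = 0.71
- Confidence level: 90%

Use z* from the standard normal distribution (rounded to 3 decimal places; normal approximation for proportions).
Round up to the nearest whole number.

Using z* for proportion z-interval (normal approximation).

For 90% confidence, z* = 1.645 (from standard normal table)

Sample size formula for proportion z-interval: n = z*²p̂(1-p̂)/E²

n = 1.645² × 0.71 × 0.29 / 0.053²
  = 2.706025 × 0.2059 / 0.002809
  = 198.3519

Round up to the nearest whole number: n = 199

199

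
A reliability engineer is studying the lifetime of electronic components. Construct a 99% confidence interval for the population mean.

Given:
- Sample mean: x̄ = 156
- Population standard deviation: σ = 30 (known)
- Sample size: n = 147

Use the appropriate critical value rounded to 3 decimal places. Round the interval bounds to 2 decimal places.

The population standard deviation σ is known, so use a z-interval (standard normal critical value).

For 99% confidence, z* = 2.576 (from standard normal table)

Standard error: SE = σ/√n = 30/√147 = 2.474358

Margin of error: E = z* × SE = 2.576 × 2.474358 = 6.3739

Z-interval: x̄ ± E = 156 ± 6.3739 = (149.6261, 162.3739)

Rounded to 2 decimal places:

(149.63, 162.37)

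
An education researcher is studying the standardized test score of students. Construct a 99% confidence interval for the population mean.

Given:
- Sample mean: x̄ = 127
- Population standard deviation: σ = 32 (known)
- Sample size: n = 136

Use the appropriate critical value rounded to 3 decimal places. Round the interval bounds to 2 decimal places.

The population standard deviation σ is known, so use a z-interval (standard normal critical value).

For 99% confidence, z* = 2.576 (from standard normal table)

Standard error: SE = σ/√n = 32/√136 = 2.743977

Margin of error: E = z* × SE = 2.576 × 2.743977 = 7.0685

Z-interval: x̄ ± E = 127 ± 7.0685 = (119.9315, 134.0685)

Rounded to 2 decimal places:

(119.93, 134.07)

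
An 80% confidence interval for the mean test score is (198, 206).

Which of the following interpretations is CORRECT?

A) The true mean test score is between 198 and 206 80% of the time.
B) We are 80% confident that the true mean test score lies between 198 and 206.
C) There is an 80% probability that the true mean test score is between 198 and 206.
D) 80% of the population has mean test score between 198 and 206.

A confidence interval represents our confidence in the procedure, not a probability statement about the parameter.

Key concept: If we repeated this sampling process many times and computed an 80% CI each time, about 80% of those intervals would contain the true population parameter.

For this specific interval (198, 206):
- Midpoint (point estimate): 202
- Margin of error: 4

The correct interpretation is the one stating confidence that the true parameter lies in the interval — option B.

B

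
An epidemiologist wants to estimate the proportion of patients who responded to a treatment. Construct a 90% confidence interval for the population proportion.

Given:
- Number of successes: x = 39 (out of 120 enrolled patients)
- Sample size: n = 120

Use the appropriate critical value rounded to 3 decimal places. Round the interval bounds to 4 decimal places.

Sample proportion: p̂ = 39/120 = 0.325000

Check conditions for normal approximation:
  np̂ = 39 ≥ 10 ✓
  n(1-p̂) = 81 ≥ 10 ✓

The sample is large enough, so use a z-interval (normal approximation) for the proportion.

For 90% confidence, z* = 1.645 (from standard normal table)

Standard error: SE = √(p̂(1-p̂)/n) = √(0.325000×0.675000/120) = 0.04275658

Margin of error: E = z* × SE = 1.645 × 0.04275658 = 0.070335

Z-interval: p̂ ± E = 0.325000 ± 0.070335 = (0.254665, 0.395335)

Rounded to 4 decimal places:

(0.2547, 0.3953)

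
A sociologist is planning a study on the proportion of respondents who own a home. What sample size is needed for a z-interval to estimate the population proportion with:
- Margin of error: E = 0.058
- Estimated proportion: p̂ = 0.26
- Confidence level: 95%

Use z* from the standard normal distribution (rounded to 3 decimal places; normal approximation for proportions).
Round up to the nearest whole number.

Using z* for proportion z-interval (normal approximation).

For 95% confidence, z* = 1.96 (from standard normal table)

Sample size formula for proportion z-interval: n = z*²p̂(1-p̂)/E²

n = 1.96² × 0.26 × 0.74 / 0.058²
  = 3.8416 × 0.1924 / 0.003364
  = 219.7158

Round up to the nearest whole number: n = 220

220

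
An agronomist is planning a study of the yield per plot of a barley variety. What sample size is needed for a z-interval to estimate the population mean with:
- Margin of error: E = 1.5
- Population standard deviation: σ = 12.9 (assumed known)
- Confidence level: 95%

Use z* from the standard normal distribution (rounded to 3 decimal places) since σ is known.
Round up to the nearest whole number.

Using z* since population σ is known (z-interval formula).

For 95% confidence, z* = 1.96 (from standard normal table)

Sample size formula for z-interval: n = (z*σ/E)²

n = (1.96 × 12.9 / 1.5)²
  = (16.856000)²
  = 284.1247

Round up to the nearest whole number: n = 285

285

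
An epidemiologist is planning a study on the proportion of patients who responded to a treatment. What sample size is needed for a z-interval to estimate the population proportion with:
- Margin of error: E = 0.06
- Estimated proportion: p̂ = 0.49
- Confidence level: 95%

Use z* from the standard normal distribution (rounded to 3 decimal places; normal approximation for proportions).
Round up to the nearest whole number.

Using z* for proportion z-interval (normal approximation).

For 95% confidence, z* = 1.96 (from standard normal table)

Sample size formula for proportion z-interval: n = z*²p̂(1-p̂)/E²

n = 1.96² × 0.49 × 0.51 / 0.06²
  = 3.8416 × 0.2499 / 0.0036
  = 266.6711

Round up to the nearest whole number: n = 267

267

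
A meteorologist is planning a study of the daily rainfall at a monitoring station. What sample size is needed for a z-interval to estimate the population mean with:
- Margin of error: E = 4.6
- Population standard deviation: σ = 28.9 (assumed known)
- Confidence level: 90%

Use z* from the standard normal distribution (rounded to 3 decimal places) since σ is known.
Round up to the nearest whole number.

Using z* since population σ is known (z-interval formula).

For 90% confidence, z* = 1.645 (from standard normal table)

Sample size formula for z-interval: n = (z*σ/E)²

n = (1.645 × 28.9 / 4.6)²
  = (10.334891)²
  = 106.8100

Round up to the nearest whole number: n = 107

107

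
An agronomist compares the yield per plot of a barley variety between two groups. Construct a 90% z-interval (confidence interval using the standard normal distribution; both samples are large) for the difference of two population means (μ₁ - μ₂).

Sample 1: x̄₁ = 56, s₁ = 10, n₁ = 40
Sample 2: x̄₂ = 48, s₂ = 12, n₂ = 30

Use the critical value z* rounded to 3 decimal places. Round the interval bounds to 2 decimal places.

Both samples are large (n₁ = 40 ≥ 30, n₂ = 30 ≥ 30), so a z-interval for the difference of means applies.

Point estimate: x̄₁ - x̄₂ = 56 - 48 = 8

Standard error: SE = √(s₁²/n₁ + s₂²/n₂)
= √(10²/40 + 12²/30)
= √(2.500000 + 4.800000)
= 2.701851

For 90% confidence, z* = 1.645 (from standard normal table)
Margin of error: E = z* × SE = 1.645 × 2.701851 = 4.4445

Z-interval: (x̄₁ - x̄₂) ± E = 8 ± 4.4445 = (3.5555, 12.4445)

Rounded to 2 decimal places:

(3.56, 12.44)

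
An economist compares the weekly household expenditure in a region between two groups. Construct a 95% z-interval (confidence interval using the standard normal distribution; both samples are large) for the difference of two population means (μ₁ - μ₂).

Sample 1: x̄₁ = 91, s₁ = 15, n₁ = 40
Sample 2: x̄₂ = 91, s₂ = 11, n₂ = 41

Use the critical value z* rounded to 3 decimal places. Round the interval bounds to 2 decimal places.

Both samples are large (n₁ = 40 ≥ 30, n₂ = 41 ≥ 30), so a z-interval for the difference of means applies.

Point estimate: x̄₁ - x̄₂ = 91 - 91 = 0

Standard error: SE = √(s₁²/n₁ + s₂²/n₂)
= √(15²/40 + 11²/41)
= √(5.625000 + 2.951220)
= 2.928518

For 95% confidence, z* = 1.96 (from standard normal table)
Margin of error: E = z* × SE = 1.96 × 2.928518 = 5.7399

Z-interval: (x̄₁ - x̄₂) ± E = 0 ± 5.7399 = (-5.7399, 5.7399)

Rounded to 2 decimal places:

(-5.74, 5.74)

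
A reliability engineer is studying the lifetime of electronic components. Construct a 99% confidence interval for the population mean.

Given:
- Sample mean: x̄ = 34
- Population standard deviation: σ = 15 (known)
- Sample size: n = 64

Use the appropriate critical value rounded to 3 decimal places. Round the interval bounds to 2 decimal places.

The population standard deviation σ is known, so use a z-interval (standard normal critical value).

For 99% confidence, z* = 2.576 (from standard normal table)

Standard error: SE = σ/√n = 15/√64 = 1.875000

Margin of error: E = z* × SE = 2.576 × 1.875000 = 4.8300

Z-interval: x̄ ± E = 34 ± 4.8300 = (29.1700, 38.8300)

Rounded to 2 decimal places:

(29.17, 38.83)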